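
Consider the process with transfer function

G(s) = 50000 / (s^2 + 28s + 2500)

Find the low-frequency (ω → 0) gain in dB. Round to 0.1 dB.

26.0 dB

G(0) = 50000 / 2500 = 20
20 log₁₀(20) ≈ 26.02 dB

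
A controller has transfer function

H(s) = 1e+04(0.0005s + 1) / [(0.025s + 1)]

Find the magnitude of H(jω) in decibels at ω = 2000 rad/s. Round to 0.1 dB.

49.0 dB

At ω = 2000 rad/s:
zero (1 + j2000·0.0005) = 1 + j1 → |·| ≈ 1.4142, ∠ ≈ 45.00°
pole (1 + j2000·0.025) = 1 + j50 → |·| ≈ 50.01, ∠ ≈ 88.85°
|H| = 1e+04 · 1.4142 / (50.01) ≈ 282.78
Gain = 20 log₁₀(282.78) ≈ 49.03 dB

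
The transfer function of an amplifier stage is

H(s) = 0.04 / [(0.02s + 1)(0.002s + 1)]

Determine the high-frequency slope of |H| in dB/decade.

Each pole contributes −20 dB/decade at high frequency; each zero contributes +20 dB/decade.
Net: 0 zero(s) − 2 pole(s) → -40 dB/decade.

-40 dB/decade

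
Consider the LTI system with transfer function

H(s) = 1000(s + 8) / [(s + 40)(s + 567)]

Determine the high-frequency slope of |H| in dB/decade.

Each pole contributes −20 dB/decade at high frequency; each zero contributes +20 dB/decade.
Net: 1 zero(s) − 2 pole(s) → -20 dB/decade.

-20 dB/decade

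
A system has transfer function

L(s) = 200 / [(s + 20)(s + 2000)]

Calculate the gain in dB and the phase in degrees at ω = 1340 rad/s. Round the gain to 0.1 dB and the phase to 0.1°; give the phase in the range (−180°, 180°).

-84.2 dB, -123.0°

At s = jω = j1340:
pole (s+20): 20 + j1340 → |·| = √(20²+1340²) = √1796000 ≈ 1340.1, ∠ = arctan(1340/20) ≈ 89.14°
pole (s+2000): 2000 + j1340 → |·| = √(2000²+1340²) = √5795600 ≈ 2407.4, ∠ = arctan(1340/2000) ≈ 33.82°
|L| = 200 / 3.2262e+06 ≈ 6.1992e-05
Gain = 20 log₁₀(6.1992e-05) ≈ -84.15 dB
∠L = 0.00° − 122.96° = -122.96°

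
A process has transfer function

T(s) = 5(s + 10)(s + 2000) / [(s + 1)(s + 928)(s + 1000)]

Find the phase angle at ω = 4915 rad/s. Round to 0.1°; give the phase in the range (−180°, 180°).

-90.1°

At s = jω = j4915:
zero (s+10): 10 + j4915 → |·| = √(10²+4915²) = √24157325 ≈ 4915, ∠ = arctan(4915/10) ≈ 89.88°
zero (s+2000): 2000 + j4915 → |·| = √(2000²+4915²) = √28157225 ≈ 5306.3, ∠ = arctan(4915/2000) ≈ 67.86°
pole (s+1): 1 + j4915 → |·| = √(1²+4915²) = √24157226 ≈ 4915, ∠ = arctan(4915/1) ≈ 89.99°
pole (s+928): 928 + j4915 → |·| = √(928²+4915²) = √25018409 ≈ 5001.8, ∠ = arctan(4915/928) ≈ 79.31°
pole (s+1000): 1000 + j4915 → |·| = √(1000²+4915²) = √25157225 ≈ 5015.7, ∠ = arctan(4915/1000) ≈ 78.50°
∠T = 157.74° − 247.80° = -90.06°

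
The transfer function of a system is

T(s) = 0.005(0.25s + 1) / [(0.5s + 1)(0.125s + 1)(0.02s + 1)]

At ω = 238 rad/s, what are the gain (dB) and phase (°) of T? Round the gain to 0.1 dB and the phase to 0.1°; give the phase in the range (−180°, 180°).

At ω = 238 rad/s:
zero (1 + j238·0.25) = 1 + j59.5 → |·| ≈ 59.508, ∠ ≈ 89.04°
pole (1 + j238·0.5) = 1 + j119 → |·| ≈ 119, ∠ ≈ 89.52°
pole (1 + j238·0.125) = 1 + j29.75 → |·| ≈ 29.767, ∠ ≈ 88.07°
pole (1 + j238·0.02) = 1 + j4.76 → |·| ≈ 4.8639, ∠ ≈ 78.14°
|T| = 0.005 · 59.508 / (119 · 29.767 · 4.8639) ≈ 1.7269e-05
Gain = 20 log₁₀(1.7269e-05) ≈ -95.25 dB
∠T = (89.04°) − (89.52° + 88.07° + 78.14°) = -166.69°

-95.3 dB, -166.7°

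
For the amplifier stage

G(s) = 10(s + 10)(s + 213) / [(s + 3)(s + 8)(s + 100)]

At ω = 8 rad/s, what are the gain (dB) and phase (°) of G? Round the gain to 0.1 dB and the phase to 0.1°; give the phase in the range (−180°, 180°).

9.0 dB, -78.2°

At s = jω = j8:
zero (s+10): 10 + j8 → |·| = √(10²+8²) = √164 ≈ 12.806, ∠ = arctan(8/10) ≈ 38.66°
zero (s+213): 213 + j8 → |·| = √(213²+8²) = √45433 ≈ 213.15, ∠ = arctan(8/213) ≈ 2.15°
pole (s+3): 3 + j8 → |·| = √(3²+8²) = √73 ≈ 8.544, ∠ = arctan(8/3) ≈ 69.44°
pole (s+8): 8 + j8 → |·| = √(8²+8²) = √128 ≈ 11.314, ∠ = arctan(8/8) ≈ 45.00°
pole (s+100): 100 + j8 → |·| = √(100²+8²) = √10064 ≈ 100.32, ∠ = arctan(8/100) ≈ 4.57°
|G| = 10 · 2729.6 / 9697.6 ≈ 2.8147
Gain = 20 log₁₀(2.8147) ≈ 8.99 dB
∠G = 40.81° − 119.01° = -78.20°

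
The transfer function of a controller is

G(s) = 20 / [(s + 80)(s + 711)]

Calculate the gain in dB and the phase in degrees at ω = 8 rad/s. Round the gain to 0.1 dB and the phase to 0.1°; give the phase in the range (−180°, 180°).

At s = jω = j8:
pole (s+80): 80 + j8 → |·| = √(80²+8²) = √6464 ≈ 80.399, ∠ = arctan(8/80) ≈ 5.71°
pole (s+711): 711 + j8 → |·| = √(711²+8²) = √505585 ≈ 711.05, ∠ = arctan(8/711) ≈ 0.64°
|G| = 20 / 57168 ≈ 0.00034985
Gain = 20 log₁₀(0.00034985) ≈ -69.12 dB
∠G = 0.00° − 6.35° = -6.35°

-69.1 dB, -6.4°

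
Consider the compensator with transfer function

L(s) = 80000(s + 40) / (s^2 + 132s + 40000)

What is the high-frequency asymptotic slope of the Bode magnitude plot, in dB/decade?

-20 dB/decade

Each pole contributes −20 dB/decade at high frequency; each zero contributes +20 dB/decade.
Net: 1 zero(s) − 2 pole(s) → -20 dB/decade.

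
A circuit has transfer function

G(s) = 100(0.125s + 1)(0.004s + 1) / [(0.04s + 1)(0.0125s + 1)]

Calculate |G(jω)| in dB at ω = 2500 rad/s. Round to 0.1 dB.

40.0 dB

At ω = 2500 rad/s:
zero (1 + j2500·0.125) = 1 + j312.5 → |·| ≈ 312.5, ∠ ≈ 89.82°
zero (1 + j2500·0.004) = 1 + j10 → |·| ≈ 10.05, ∠ ≈ 84.29°
pole (1 + j2500·0.04) = 1 + j100 → |·| ≈ 100, ∠ ≈ 89.43°
pole (1 + j2500·0.0125) = 1 + j31.25 → |·| ≈ 31.266, ∠ ≈ 88.17°
|G| = 100 · 312.5 · 10.05 / (100 · 31.266) ≈ 100.45
Gain = 20 log₁₀(100.45) ≈ 40.04 dB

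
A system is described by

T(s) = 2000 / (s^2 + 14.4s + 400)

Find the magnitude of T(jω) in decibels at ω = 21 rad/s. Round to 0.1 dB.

16.3 dB

At s = jω = j21:
quadratic: (j21)² + 14.4·j21 + 400 = -41 + j302.4 → |·| ≈ 305.17, ∠ ≈ 97.72°
|T| = 2000 / 305.17 ≈ 6.5537
Gain = 20 log₁₀(6.5537) ≈ 16.33 dB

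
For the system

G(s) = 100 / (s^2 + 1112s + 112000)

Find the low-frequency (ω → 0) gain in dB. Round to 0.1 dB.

-61.0 dB

G(0) = 100 / 112000 ≈ 0.00089286
20 log₁₀(0.00089286) ≈ -60.98 dB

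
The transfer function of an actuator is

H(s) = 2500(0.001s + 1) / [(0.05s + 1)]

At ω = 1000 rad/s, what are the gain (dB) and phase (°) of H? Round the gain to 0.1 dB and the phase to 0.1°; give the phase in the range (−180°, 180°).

37.0 dB, -43.9°

At ω = 1000 rad/s:
zero (1 + j1000·0.001) = 1 + j1 → |·| ≈ 1.4142, ∠ ≈ 45.00°
pole (1 + j1000·0.05) = 1 + j50 → |·| ≈ 50.01, ∠ ≈ 88.85°
|H| = 2500 · 1.4142 / (50.01) ≈ 70.696
Gain = 20 log₁₀(70.696) ≈ 36.99 dB
∠H = (45.00°) − (88.85°) = -43.85°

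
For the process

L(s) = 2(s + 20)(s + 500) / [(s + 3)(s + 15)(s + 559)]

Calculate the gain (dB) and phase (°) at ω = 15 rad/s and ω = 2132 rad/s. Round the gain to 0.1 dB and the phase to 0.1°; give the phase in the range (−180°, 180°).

ω = 15: -17.2 dB, -86.6°; ω = 2132: -60.6 dB, -88.6°

At s = jω = j15:
zero (s+20): 20 + j15 → |·| = √(20²+15²) = √625 ≈ 25, ∠ = arctan(15/20) ≈ 36.87°
zero (s+500): 500 + j15 → |·| = √(500²+15²) = √250225 ≈ 500.22, ∠ = arctan(15/500) ≈ 1.72°
pole (s+3): 3 + j15 → |·| = √(3²+15²) = √234 ≈ 15.297, ∠ = arctan(15/3) ≈ 78.69°
pole (s+15): 15 + j15 → |·| = √(15²+15²) = √450 ≈ 21.213, ∠ = arctan(15/15) ≈ 45.00°
pole (s+559): 559 + j15 → |·| = √(559²+15²) = √312706 ≈ 559.2, ∠ = arctan(15/559) ≈ 1.54°
|L| = 2 · 12506 / 1.8146e+05 ≈ 0.13784
Gain = 20 log₁₀(0.13784) ≈ -17.21 dB
∠L = 38.59° − 125.23° = -86.64°

At s = jω = j2132:
zero (s+20): 20 + j2132 → |·| = √(20²+2132²) = √4545824 ≈ 2132.1, ∠ = arctan(2132/20) ≈ 89.46°
zero (s+500): 500 + j2132 → |·| = √(500²+2132²) = √4795424 ≈ 2189.8, ∠ = arctan(2132/500) ≈ 76.80°
pole (s+3): 3 + j2132 → |·| = √(3²+2132²) = √4545433 ≈ 2132, ∠ = arctan(2132/3) ≈ 89.92°
pole (s+15): 15 + j2132 → |·| = √(15²+2132²) = √4545649 ≈ 2132.1, ∠ = arctan(2132/15) ≈ 89.60°
pole (s+559): 559 + j2132 → |·| = √(559²+2132²) = √4857905 ≈ 2204.1, ∠ = arctan(2132/559) ≈ 75.31°
|L| = 2 · 4.6689e+06 / 1.0019e+10 ≈ 0.00093201
Gain = 20 log₁₀(0.00093201) ≈ -60.61 dB
∠L = 166.26° − 254.83° = -88.57°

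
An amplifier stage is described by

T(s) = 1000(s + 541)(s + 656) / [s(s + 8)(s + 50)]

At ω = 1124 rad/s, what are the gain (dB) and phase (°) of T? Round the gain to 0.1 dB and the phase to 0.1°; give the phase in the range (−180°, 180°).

At s = jω = j1124:
zero (s+541): 541 + j1124 → |·| = √(541²+1124²) = √1556057 ≈ 1247.4, ∠ = arctan(1124/541) ≈ 64.30°
zero (s+656): 656 + j1124 → |·| = √(656²+1124²) = √1693712 ≈ 1301.4, ∠ = arctan(1124/656) ≈ 59.73°
pole (s+8): 8 + j1124 → |·| = √(8²+1124²) = √1263440 ≈ 1124, ∠ = arctan(1124/8) ≈ 89.59°
pole (s+50): 50 + j1124 → |·| = √(50²+1124²) = √1265876 ≈ 1125.1, ∠ = arctan(1124/50) ≈ 87.45°
pole at origin: |s| = 1124, ∠ = 90.00° (in denominator)
|T| = 1000 · 1.6234e+06 / 1.4214e+09 ≈ 1.1421
Gain = 20 log₁₀(1.1421) ≈ 1.15 dB
∠T = 124.03° − 267.04° = -143.01°

1.2 dB, -143.0°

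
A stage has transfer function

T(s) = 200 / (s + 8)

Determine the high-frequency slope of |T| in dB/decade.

-20 dB/decade

Each pole contributes −20 dB/decade at high frequency; each zero contributes +20 dB/decade.
Net: 0 zero(s) − 1 pole(s) → -20 dB/decade.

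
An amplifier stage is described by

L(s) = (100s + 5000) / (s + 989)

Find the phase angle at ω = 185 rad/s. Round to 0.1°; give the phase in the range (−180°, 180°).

Substitute s = j185:
Numerator: 100(j185) + 5000 = 5000 + j18500
Denominator: (j185) + 989 = 989 + j185
|N| = √(5000² + 18500²) ≈ 19164, ∠N ≈ 74.88°
|D| = √(989² + 185²) ≈ 1006.2, ∠D ≈ 10.60°
∠L = 74.88° − 10.60° = 64.28°

64.3°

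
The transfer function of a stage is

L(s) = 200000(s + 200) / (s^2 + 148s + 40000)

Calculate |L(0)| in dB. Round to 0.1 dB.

60.0 dB

L(0) = 200000·200 / 40000 = 1000
20 log₁₀(1000) ≈ 60.00 dB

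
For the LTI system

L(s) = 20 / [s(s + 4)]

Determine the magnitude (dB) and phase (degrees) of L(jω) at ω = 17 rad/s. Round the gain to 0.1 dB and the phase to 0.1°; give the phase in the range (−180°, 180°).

At s = jω = j17:
pole (s+4): 4 + j17 → |·| = √(4²+17²) = √305 ≈ 17.464, ∠ = arctan(17/4) ≈ 76.76°
pole at origin: |s| = 17, ∠ = 90.00° (in denominator)
|L| = 20 / 296.89 ≈ 0.067365
Gain = 20 log₁₀(0.067365) ≈ -23.43 dB
∠L = 0.00° − 166.76° = -166.76°

-23.4 dB, -166.8°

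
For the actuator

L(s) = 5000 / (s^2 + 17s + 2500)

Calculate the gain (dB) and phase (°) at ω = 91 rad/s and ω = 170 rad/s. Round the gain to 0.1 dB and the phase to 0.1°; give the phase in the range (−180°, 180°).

At s = jω = j91:
quadratic: (j91)² + 17·j91 + 2500 = -5781 + j1547 → |·| ≈ 5984.4, ∠ ≈ 165.02°
|L| = 5000 / 5984.4 ≈ 0.83551
Gain = 20 log₁₀(0.83551) ≈ -1.56 dB
∠L = 0.00° − 165.02° = -165.02°

At s = jω = j170:
quadratic: (j170)² + 17·j170 + 2500 = -26400 + j2890 → |·| ≈ 26558, ∠ ≈ 173.75°
|L| = 5000 / 26558 ≈ 0.18827
Gain = 20 log₁₀(0.18827) ≈ -14.50 dB
∠L = 0.00° − 173.75° = -173.75°

ω = 91: -1.6 dB, -165.0°; ω = 170: -14.5 dB, -173.8°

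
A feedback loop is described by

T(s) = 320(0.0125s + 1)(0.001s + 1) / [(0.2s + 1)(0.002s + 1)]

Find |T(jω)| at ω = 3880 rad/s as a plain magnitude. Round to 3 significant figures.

At ω = 3880 rad/s:
zero (1 + j3880·0.0125) = 1 + j48.5 → |·| ≈ 48.51, ∠ ≈ 88.82°
zero (1 + j3880·0.001) = 1 + j3.88 → |·| ≈ 4.0068, ∠ ≈ 75.55°
pole (1 + j3880·0.2) = 1 + j776 → |·| ≈ 776, ∠ ≈ 89.93°
pole (1 + j3880·0.002) = 1 + j7.76 → |·| ≈ 7.8242, ∠ ≈ 82.66°
|T| = 320 · 48.51 · 4.0068 / (776 · 7.8242) ≈ 10.244

10.2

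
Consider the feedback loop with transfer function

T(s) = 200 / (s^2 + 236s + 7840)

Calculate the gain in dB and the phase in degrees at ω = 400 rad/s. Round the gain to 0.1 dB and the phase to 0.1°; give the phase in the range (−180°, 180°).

Substitute s = j400:
Numerator: 200 = 200 + j0
Denominator: (j400)^2 + 236(j400) + 7840 = -152160 + j94400
|N| = √(200² + 0²) ≈ 200, ∠N ≈ 0.00°
|D| = √(152160² + 94400²) ≈ 1.7906e+05, ∠D ≈ 148.18°
|T| = 200 / 1.7906e+05 ≈ 0.0011169
Gain = 20 log₁₀(0.0011169) ≈ -59.04 dB
∠T = 0.00° − 148.18° = -148.18°

-59.0 dB, -148.2°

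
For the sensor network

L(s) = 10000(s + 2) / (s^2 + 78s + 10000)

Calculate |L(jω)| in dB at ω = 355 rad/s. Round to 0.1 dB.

29.5 dB

At s = jω = j355:
zero (s+2): 2 + j355 → |·| = √(2²+355²) = √126029 ≈ 355.01, ∠ = arctan(355/2) ≈ 89.68°
quadratic: (j355)² + 78·j355 + 10000 = -116025 + j27690 → |·| ≈ 1.1928e+05, ∠ ≈ 166.58°
|L| = 10000 · 355.01 / 1.1928e+05 ≈ 29.763
Gain = 20 log₁₀(29.763) ≈ 29.47 dB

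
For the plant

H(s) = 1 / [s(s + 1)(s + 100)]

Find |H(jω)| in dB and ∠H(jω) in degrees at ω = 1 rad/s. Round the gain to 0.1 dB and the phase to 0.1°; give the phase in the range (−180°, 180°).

-43.0 dB, -135.6°

At s = jω = j1:
pole (s+1): 1 + j1 → |·| = √(1²+1²) = √2 ≈ 1.4142, ∠ = arctan(1/1) ≈ 45.00°
pole (s+100): 100 + j1 → |·| = √(100²+1²) = √10001 ≈ 100, ∠ = arctan(1/100) ≈ 0.57°
pole at origin: |s| = 1, ∠ = 90.00° (in denominator)
|H| = 1 / 141.42 ≈ 0.0070711
Gain = 20 log₁₀(0.0070711) ≈ -43.01 dB
∠H = 0.00° − 135.57° = -135.57°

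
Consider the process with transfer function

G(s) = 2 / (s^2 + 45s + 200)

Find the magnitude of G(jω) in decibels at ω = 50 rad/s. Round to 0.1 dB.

Substitute s = j50:
Numerator: 2 = 2 + j0
Denominator: (j50)^2 + 45(j50) + 200 = -2300 + j2250
|N| = √(2² + 0²) ≈ 2, ∠N ≈ 0.00°
|D| = √(2300² + 2250²) ≈ 3217.5, ∠D ≈ 135.63°
|G| = 2 / 3217.5 ≈ 0.0006216
Gain = 20 log₁₀(0.0006216) ≈ -64.13 dB

-64.1 dB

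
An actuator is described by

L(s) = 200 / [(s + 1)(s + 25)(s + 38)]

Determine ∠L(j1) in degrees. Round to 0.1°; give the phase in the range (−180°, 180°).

-48.8°

At s = jω = j1:
pole (s+1): 1 + j1 → |·| = √(1²+1²) = √2 ≈ 1.4142, ∠ = arctan(1/1) ≈ 45.00°
pole (s+25): 25 + j1 → |·| = √(25²+1²) = √626 ≈ 25.02, ∠ = arctan(1/25) ≈ 2.29°
pole (s+38): 38 + j1 → |·| = √(38²+1²) = √1445 ≈ 38.013, ∠ = arctan(1/38) ≈ 1.51°
∠L = 0.00° − 48.80° = -48.80°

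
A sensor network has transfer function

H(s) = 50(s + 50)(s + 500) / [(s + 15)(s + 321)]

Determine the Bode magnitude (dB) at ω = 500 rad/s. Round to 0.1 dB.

35.5 dB

At s = jω = j500:
zero (s+50): 50 + j500 → |·| = √(50²+500²) = √252500 ≈ 502.49, ∠ = arctan(500/50) ≈ 84.29°
zero (s+500): 500 + j500 → |·| = √(500²+500²) = √500000 ≈ 707.11, ∠ = arctan(500/500) ≈ 45.00°
pole (s+15): 15 + j500 → |·| = √(15²+500²) = √250225 ≈ 500.22, ∠ = arctan(500/15) ≈ 88.28°
pole (s+321): 321 + j500 → |·| = √(321²+500²) = √353041 ≈ 594.17, ∠ = arctan(500/321) ≈ 57.30°
|H| = 50 · 3.5532e+05 / 2.9722e+05 ≈ 59.774
Gain = 20 log₁₀(59.774) ≈ 35.53 dB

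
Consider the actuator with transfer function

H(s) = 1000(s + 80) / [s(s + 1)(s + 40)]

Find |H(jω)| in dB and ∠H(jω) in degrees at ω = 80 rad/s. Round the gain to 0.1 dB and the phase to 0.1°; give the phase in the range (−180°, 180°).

-14.1 dB, 162.3°

At s = jω = j80:
zero (s+80): 80 + j80 → |·| = √(80²+80²) = √12800 ≈ 113.14, ∠ = arctan(80/80) ≈ 45.00°
pole (s+1): 1 + j80 → |·| = √(1²+80²) = √6401 ≈ 80.006, ∠ = arctan(80/1) ≈ 89.28°
pole (s+40): 40 + j80 → |·| = √(40²+80²) = √8000 ≈ 89.443, ∠ = arctan(80/40) ≈ 63.43°
pole at origin: |s| = 80, ∠ = 90.00° (in denominator)
|H| = 1000 · 113.14 / 5.7248e+05 ≈ 0.19763
Gain = 20 log₁₀(0.19763) ≈ -14.08 dB
∠H = 45.00° − 242.71° = -197.71° ≡ 162.29° (principal value)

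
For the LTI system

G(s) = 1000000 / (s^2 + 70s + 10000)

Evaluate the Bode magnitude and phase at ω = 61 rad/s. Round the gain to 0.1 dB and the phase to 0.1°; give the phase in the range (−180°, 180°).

42.4 dB, -34.2°

At s = jω = j61:
quadratic: (j61)² + 70·j61 + 10000 = 6279 + j4270 → |·| ≈ 7593.3, ∠ ≈ 34.22°
|G| = 1000000 / 7593.3 ≈ 131.7
Gain = 20 log₁₀(131.7) ≈ 42.39 dB
∠G = 0.00° − 34.22° = -34.22°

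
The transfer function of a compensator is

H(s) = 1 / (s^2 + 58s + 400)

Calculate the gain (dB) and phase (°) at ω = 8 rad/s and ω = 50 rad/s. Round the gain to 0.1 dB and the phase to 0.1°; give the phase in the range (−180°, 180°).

Substitute s = j8:
Numerator: 1 = 1 + j0
Denominator: (j8)^2 + 58(j8) + 400 = 336 + j464
|N| = √(1² + 0²) ≈ 1, ∠N ≈ 0.00°
|D| = √(336² + 464²) ≈ 572.88, ∠D ≈ 54.09°
|H| = 1 / 572.88 ≈ 0.0017456
Gain = 20 log₁₀(0.0017456) ≈ -55.16 dB
∠H = 0.00° − 54.09° = -54.09°

Substitute s = j50:
Numerator: 1 = 1 + j0
Denominator: (j50)^2 + 58(j50) + 400 = -2100 + j2900
|N| = √(1² + 0²) ≈ 1, ∠N ≈ 0.00°
|D| = √(2100² + 2900²) ≈ 3580.5, ∠D ≈ 125.91°
|H| = 1 / 3580.5 ≈ 0.00027929
Gain = 20 log₁₀(0.00027929) ≈ -71.08 dB
∠H = 0.00° − 125.91° = -125.91°

ω = 8: -55.2 dB, -54.1°; ω = 50: -71.1 dB, -125.9°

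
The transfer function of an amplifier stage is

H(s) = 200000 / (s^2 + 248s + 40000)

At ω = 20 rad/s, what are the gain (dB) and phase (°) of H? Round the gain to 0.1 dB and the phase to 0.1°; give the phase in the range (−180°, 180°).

At s = jω = j20:
quadratic: (j20)² + 248·j20 + 40000 = 39600 + j4960 → |·| ≈ 39909, ∠ ≈ 7.14°
|H| = 200000 / 39909 ≈ 5.0114
Gain = 20 log₁₀(5.0114) ≈ 14.00 dB
∠H = 0.00° − 7.14° = -7.14°

14.0 dB, -7.1°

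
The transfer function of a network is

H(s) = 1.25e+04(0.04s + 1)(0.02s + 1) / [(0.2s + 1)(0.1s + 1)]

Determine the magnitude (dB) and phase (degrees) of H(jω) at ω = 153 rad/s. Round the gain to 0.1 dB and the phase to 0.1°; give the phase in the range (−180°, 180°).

At ω = 153 rad/s:
zero (1 + j153·0.04) = 1 + j6.12 → |·| ≈ 6.2012, ∠ ≈ 80.72°
zero (1 + j153·0.02) = 1 + j3.06 → |·| ≈ 3.2193, ∠ ≈ 71.90°
pole (1 + j153·0.2) = 1 + j30.6 → |·| ≈ 30.616, ∠ ≈ 88.13°
pole (1 + j153·0.1) = 1 + j15.3 → |·| ≈ 15.333, ∠ ≈ 86.26°
|H| = 1.25e+04 · 6.2012 · 3.2193 / (30.616 · 15.333) ≈ 531.58
Gain = 20 log₁₀(531.58) ≈ 54.51 dB
∠H = (80.72° + 71.90°) − (88.13° + 86.26°) = -21.77°

54.5 dB, -21.8°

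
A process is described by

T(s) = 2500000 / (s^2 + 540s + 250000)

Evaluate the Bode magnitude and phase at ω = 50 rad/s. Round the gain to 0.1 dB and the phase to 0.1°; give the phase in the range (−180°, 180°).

At s = jω = j50:
quadratic: (j50)² + 540·j50 + 250000 = 247500 + j27000 → |·| ≈ 2.4897e+05, ∠ ≈ 6.23°
|T| = 2500000 / 2.4897e+05 ≈ 10.041
Gain = 20 log₁₀(10.041) ≈ 20.04 dB
∠T = 0.00° − 6.23° = -6.23°

20.0 dB, -6.2°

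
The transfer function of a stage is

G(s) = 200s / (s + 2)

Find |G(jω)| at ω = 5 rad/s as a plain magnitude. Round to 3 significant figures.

186

At s = jω = j5:
zero at origin: s = j5 → |·| = 5, ∠ = 90.00°
pole (s+2): 2 + j5 → |·| = √(2²+5²) = √29 ≈ 5.3852, ∠ = arctan(5/2) ≈ 68.20°
|G| = 200 · 5 / 5.3852 ≈ 185.69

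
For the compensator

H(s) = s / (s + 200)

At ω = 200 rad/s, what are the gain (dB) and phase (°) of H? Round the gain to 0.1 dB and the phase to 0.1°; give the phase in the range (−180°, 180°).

At s = jω = j200:
zero at origin: s = j200 → |·| = 200, ∠ = 90.00°
pole (s+200): 200 + j200 → |·| = √(200²+200²) = √80000 ≈ 282.84, ∠ = arctan(200/200) ≈ 45.00°
|H| = 1 · 200 / 282.84 ≈ 0.70711
Gain = 20 log₁₀(0.70711) ≈ -3.01 dB
∠H = 90.00° − 45.00° = 45.00°

-3.0 dB, 45.0°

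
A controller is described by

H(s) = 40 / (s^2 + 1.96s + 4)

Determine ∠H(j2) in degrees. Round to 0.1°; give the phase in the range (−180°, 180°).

-90.0°

At s = jω = j2:
quadratic: (j2)² + 1.96·j2 + 4 = 0 + j3.92 → |·| ≈ 3.92, ∠ ≈ 90.00°
∠H = 0.00° − 90.00° = -90.00°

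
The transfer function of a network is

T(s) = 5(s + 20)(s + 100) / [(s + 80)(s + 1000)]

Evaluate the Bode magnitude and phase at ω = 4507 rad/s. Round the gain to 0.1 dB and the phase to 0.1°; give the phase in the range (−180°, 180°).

At s = jω = j4507:
zero (s+20): 20 + j4507 → |·| = √(20²+4507²) = √20313449 ≈ 4507, ∠ = arctan(4507/20) ≈ 89.75°
zero (s+100): 100 + j4507 → |·| = √(100²+4507²) = √20323049 ≈ 4508.1, ∠ = arctan(4507/100) ≈ 88.73°
pole (s+80): 80 + j4507 → |·| = √(80²+4507²) = √20319449 ≈ 4507.7, ∠ = arctan(4507/80) ≈ 88.98°
pole (s+1000): 1000 + j4507 → |·| = √(1000²+4507²) = √21313049 ≈ 4616.6, ∠ = arctan(4507/1000) ≈ 77.49°
|T| = 5 · 2.0318e+07 / 2.081e+07 ≈ 4.8818
Gain = 20 log₁₀(4.8818) ≈ 13.77 dB
∠T = 178.48° − 166.47° = 12.01°

13.8 dB, 12.0°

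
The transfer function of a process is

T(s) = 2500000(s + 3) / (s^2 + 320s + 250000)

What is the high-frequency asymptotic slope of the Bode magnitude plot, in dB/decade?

Each pole contributes −20 dB/decade at high frequency; each zero contributes +20 dB/decade.
Net: 1 zero(s) − 2 pole(s) → -20 dB/decade.

-20 dB/decade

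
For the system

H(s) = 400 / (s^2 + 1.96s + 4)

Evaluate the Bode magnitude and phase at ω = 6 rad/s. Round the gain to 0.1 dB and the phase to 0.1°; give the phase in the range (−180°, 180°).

21.4 dB, -159.8°

At s = jω = j6:
quadratic: (j6)² + 1.96·j6 + 4 = -32 + j11.76 → |·| ≈ 34.092, ∠ ≈ 159.82°
|H| = 400 / 34.092 ≈ 11.733
Gain = 20 log₁₀(11.733) ≈ 21.39 dB
∠H = 0.00° − 159.82° = -159.82°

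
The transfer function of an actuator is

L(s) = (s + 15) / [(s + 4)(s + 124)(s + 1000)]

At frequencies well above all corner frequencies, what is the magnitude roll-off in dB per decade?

Each pole contributes −20 dB/decade at high frequency; each zero contributes +20 dB/decade.
Net: 1 zero(s) − 3 pole(s) → -40 dB/decade.

-40 dB/decade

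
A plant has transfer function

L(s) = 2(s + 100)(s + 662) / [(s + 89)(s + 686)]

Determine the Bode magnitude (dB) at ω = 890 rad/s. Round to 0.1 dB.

At s = jω = j890:
zero (s+100): 100 + j890 → |·| = √(100²+890²) = √802100 ≈ 895.6, ∠ = arctan(890/100) ≈ 83.59°
zero (s+662): 662 + j890 → |·| = √(662²+890²) = √1230344 ≈ 1109.2, ∠ = arctan(890/662) ≈ 53.36°
pole (s+89): 89 + j890 → |·| = √(89²+890²) = √800021 ≈ 894.44, ∠ = arctan(890/89) ≈ 84.29°
pole (s+686): 686 + j890 → |·| = √(686²+890²) = √1262696 ≈ 1123.7, ∠ = arctan(890/686) ≈ 52.38°
|L| = 2 · 9.934e+05 / 1.0051e+06 ≈ 1.9767
Gain = 20 log₁₀(1.9767) ≈ 5.92 dB

5.9 dB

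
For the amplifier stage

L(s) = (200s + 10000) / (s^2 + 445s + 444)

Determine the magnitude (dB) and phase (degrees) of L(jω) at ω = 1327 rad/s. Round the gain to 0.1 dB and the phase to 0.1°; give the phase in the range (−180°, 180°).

-16.9 dB, -73.6°

Substitute s = j1327:
Numerator: 200(j1327) + 10000 = 10000 + j265400
Denominator: (j1327)^2 + 445(j1327) + 444 = -1760485 + j590515
|N| = √(10000² + 265400²) ≈ 2.6559e+05, ∠N ≈ 87.84°
|D| = √(1760485² + 590515²) ≈ 1.8569e+06, ∠D ≈ 161.46°
|L| = 2.6559e+05 / 1.8569e+06 ≈ 0.14303
Gain = 20 log₁₀(0.14303) ≈ -16.89 dB
∠L = 87.84° − 161.46° = -73.62°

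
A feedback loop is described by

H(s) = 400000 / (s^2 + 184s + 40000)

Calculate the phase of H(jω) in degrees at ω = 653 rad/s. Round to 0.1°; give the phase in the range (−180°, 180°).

-162.7°

At s = jω = j653:
quadratic: (j653)² + 184·j653 + 40000 = -386409 + j120152 → |·| ≈ 4.0466e+05, ∠ ≈ 162.73°
∠H = 0.00° − 162.73° = -162.73°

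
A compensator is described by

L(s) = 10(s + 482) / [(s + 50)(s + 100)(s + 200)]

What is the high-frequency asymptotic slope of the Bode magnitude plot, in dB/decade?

-40 dB/decade

Each pole contributes −20 dB/decade at high frequency; each zero contributes +20 dB/decade.
Net: 1 zero(s) − 3 pole(s) → -40 dB/decade.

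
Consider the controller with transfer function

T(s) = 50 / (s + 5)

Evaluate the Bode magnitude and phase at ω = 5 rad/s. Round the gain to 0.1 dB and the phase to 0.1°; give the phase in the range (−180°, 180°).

At s = jω = j5:
pole (s+5): 5 + j5 → |·| = √(5²+5²) = √50 ≈ 7.0711, ∠ = arctan(5/5) ≈ 45.00°
|T| = 50 / 7.0711 ≈ 7.071
Gain = 20 log₁₀(7.071) ≈ 16.99 dB
∠T = 0.00° − 45.00° = -45.00°

17.0 dB, -45.0°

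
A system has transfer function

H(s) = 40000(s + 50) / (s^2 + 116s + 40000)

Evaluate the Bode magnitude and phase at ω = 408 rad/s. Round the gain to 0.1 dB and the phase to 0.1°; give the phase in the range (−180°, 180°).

At s = jω = j408:
zero (s+50): 50 + j408 → |·| = √(50²+408²) = √168964 ≈ 411.05, ∠ = arctan(408/50) ≈ 83.01°
quadratic: (j408)² + 116·j408 + 40000 = -126464 + j47328 → |·| ≈ 1.3503e+05, ∠ ≈ 159.48°
|H| = 40000 · 411.05 / 1.3503e+05 ≈ 121.77
Gain = 20 log₁₀(121.77) ≈ 41.71 dB
∠H = 83.01° − 159.48° = -76.47°

41.7 dB, -76.5°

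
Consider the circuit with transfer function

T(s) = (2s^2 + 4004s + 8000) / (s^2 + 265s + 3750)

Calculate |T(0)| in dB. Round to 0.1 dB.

T(0) = 8000 / 3750 ≈ 2.1333
20 log₁₀(2.1333) ≈ 6.58 dB

6.6 dB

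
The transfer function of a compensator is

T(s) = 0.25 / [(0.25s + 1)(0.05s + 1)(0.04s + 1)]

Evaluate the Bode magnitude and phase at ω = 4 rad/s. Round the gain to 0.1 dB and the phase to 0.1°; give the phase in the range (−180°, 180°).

At ω = 4 rad/s:
pole (1 + j4·0.25) = 1 + j1 → |·| ≈ 1.4142, ∠ ≈ 45.00°
pole (1 + j4·0.05) = 1 + j0.2 → |·| ≈ 1.0198, ∠ ≈ 11.31°
pole (1 + j4·0.04) = 1 + j0.16 → |·| ≈ 1.0127, ∠ ≈ 9.09°
|T| = 0.25 · 1 / (1.4142 · 1.0198 · 1.0127) ≈ 0.17117
Gain = 20 log₁₀(0.17117) ≈ -15.33 dB
∠T = (0°) − (45.00° + 11.31° + 9.09°) = -65.40°

-15.3 dB, -65.4°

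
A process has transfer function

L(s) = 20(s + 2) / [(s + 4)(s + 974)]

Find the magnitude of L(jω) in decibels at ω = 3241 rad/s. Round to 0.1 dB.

At s = jω = j3241:
zero (s+2): 2 + j3241 → |·| = √(2²+3241²) = √10504085 ≈ 3241, ∠ = arctan(3241/2) ≈ 89.96°
pole (s+4): 4 + j3241 → |·| = √(4²+3241²) = √10504097 ≈ 3241, ∠ = arctan(3241/4) ≈ 89.93°
pole (s+974): 974 + j3241 → |·| = √(974²+3241²) = √11452757 ≈ 3384.2, ∠ = arctan(3241/974) ≈ 73.27°
|L| = 20 · 3241 / 1.0968e+07 ≈ 0.0059099
Gain = 20 log₁₀(0.0059099) ≈ -44.57 dB

-44.6 dB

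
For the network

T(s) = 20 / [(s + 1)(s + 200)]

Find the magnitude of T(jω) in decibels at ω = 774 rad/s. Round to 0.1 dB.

-89.8 dB

At s = jω = j774:
pole (s+1): 1 + j774 → |·| = √(1²+774²) = √599077 ≈ 774, ∠ = arctan(774/1) ≈ 89.93°
pole (s+200): 200 + j774 → |·| = √(200²+774²) = √639076 ≈ 799.42, ∠ = arctan(774/200) ≈ 75.51°
|T| = 20 / 6.1875e+05 ≈ 3.2323e-05
Gain = 20 log₁₀(3.2323e-05) ≈ -89.81 dB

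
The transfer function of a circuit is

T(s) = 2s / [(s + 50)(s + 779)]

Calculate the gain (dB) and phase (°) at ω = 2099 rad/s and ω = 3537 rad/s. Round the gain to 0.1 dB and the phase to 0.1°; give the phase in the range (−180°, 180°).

At s = jω = j2099:
zero at origin: s = j2099 → |·| = 2099, ∠ = 90.00°
pole (s+50): 50 + j2099 → |·| = √(50²+2099²) = √4408301 ≈ 2099.6, ∠ = arctan(2099/50) ≈ 88.64°
pole (s+779): 779 + j2099 → |·| = √(779²+2099²) = √5012642 ≈ 2238.9, ∠ = arctan(2099/779) ≈ 69.64°
|T| = 2 · 2099 / 4.7008e+06 ≈ 0.00089304
Gain = 20 log₁₀(0.00089304) ≈ -60.98 dB
∠T = 90.00° − 158.28° = -68.28°

At s = jω = j3537:
zero at origin: s = j3537 → |·| = 3537, ∠ = 90.00°
pole (s+50): 50 + j3537 → |·| = √(50²+3537²) = √12512869 ≈ 3537.4, ∠ = arctan(3537/50) ≈ 89.19°
pole (s+779): 779 + j3537 → |·| = √(779²+3537²) = √13117210 ≈ 3621.8, ∠ = arctan(3537/779) ≈ 77.58°
|T| = 2 · 3537 / 1.2812e+07 ≈ 0.00055214
Gain = 20 log₁₀(0.00055214) ≈ -65.16 dB
∠T = 90.00° − 166.77° = -76.77°

ω = 2099: -61.0 dB, -68.3°; ω = 3537: -65.2 dB, -76.8°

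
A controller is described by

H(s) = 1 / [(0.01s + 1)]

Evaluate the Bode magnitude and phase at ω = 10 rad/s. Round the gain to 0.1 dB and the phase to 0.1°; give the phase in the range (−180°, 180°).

-0.0 dB, -5.7°

At ω = 10 rad/s:
pole (1 + j10·0.01) = 1 + j0.1 → |·| ≈ 1.005, ∠ ≈ 5.71°
|H| = 1 · 1 / (1.005) ≈ 0.99502
Gain = 20 log₁₀(0.99502) ≈ -0.04 dB
∠H = (0°) − (5.71°) = -5.71°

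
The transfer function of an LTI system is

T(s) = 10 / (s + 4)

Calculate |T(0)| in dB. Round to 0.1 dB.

8.0 dB

T(0) = 10 / (4) = 2.5
20 log₁₀(2.5) ≈ 7.96 dB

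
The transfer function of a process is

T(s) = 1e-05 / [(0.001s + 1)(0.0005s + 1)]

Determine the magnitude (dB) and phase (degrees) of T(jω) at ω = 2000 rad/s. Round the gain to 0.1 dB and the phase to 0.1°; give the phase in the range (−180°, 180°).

-110.0 dB, -108.4°

At ω = 2000 rad/s:
pole (1 + j2000·0.001) = 1 + j2 → |·| ≈ 2.2361, ∠ ≈ 63.43°
pole (1 + j2000·0.0005) = 1 + j1 → |·| ≈ 1.4142, ∠ ≈ 45.00°
|T| = 1e-05 · 1 / (2.2361 · 1.4142) ≈ 3.1623e-06
Gain = 20 log₁₀(3.1623e-06) ≈ -110.00 dB
∠T = (0°) − (63.43° + 45.00°) = -108.43°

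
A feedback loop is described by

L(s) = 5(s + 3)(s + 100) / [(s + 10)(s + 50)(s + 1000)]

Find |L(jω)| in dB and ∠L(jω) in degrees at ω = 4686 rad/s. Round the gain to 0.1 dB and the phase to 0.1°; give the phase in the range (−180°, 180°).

-59.6 dB, -78.5°

At s = jω = j4686:
zero (s+3): 3 + j4686 → |·| = √(3²+4686²) = √21958605 ≈ 4686, ∠ = arctan(4686/3) ≈ 89.96°
zero (s+100): 100 + j4686 → |·| = √(100²+4686²) = √21968596 ≈ 4687.1, ∠ = arctan(4686/100) ≈ 88.78°
pole (s+10): 10 + j4686 → |·| = √(10²+4686²) = √21958696 ≈ 4686, ∠ = arctan(4686/10) ≈ 89.88°
pole (s+50): 50 + j4686 → |·| = √(50²+4686²) = √21961096 ≈ 4686.3, ∠ = arctan(4686/50) ≈ 89.39°
pole (s+1000): 1000 + j4686 → |·| = √(1000²+4686²) = √22958596 ≈ 4791.5, ∠ = arctan(4686/1000) ≈ 77.95°
|L| = 5 · 2.1964e+07 / 1.0522e+11 ≈ 0.0010437
Gain = 20 log₁₀(0.0010437) ≈ -59.63 dB
∠L = 178.74° − 257.22° = -78.48°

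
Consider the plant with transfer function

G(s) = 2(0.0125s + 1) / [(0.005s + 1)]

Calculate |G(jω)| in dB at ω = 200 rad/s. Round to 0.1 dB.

11.6 dB

At ω = 200 rad/s:
zero (1 + j200·0.0125) = 1 + j2.5 → |·| ≈ 2.6926, ∠ ≈ 68.20°
pole (1 + j200·0.005) = 1 + j1 → |·| ≈ 1.4142, ∠ ≈ 45.00°
|G| = 2 · 2.6926 / (1.4142) ≈ 3.8079
Gain = 20 log₁₀(3.8079) ≈ 11.61 dB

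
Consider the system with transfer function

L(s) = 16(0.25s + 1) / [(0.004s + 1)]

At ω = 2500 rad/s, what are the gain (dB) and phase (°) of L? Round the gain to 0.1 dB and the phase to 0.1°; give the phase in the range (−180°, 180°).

At ω = 2500 rad/s:
zero (1 + j2500·0.25) = 1 + j625 → |·| ≈ 625, ∠ ≈ 89.91°
pole (1 + j2500·0.004) = 1 + j10 → |·| ≈ 10.05, ∠ ≈ 84.29°
|L| = 16 · 625 / (10.05) ≈ 995.02
Gain = 20 log₁₀(995.02) ≈ 59.96 dB
∠L = (89.91°) − (84.29°) = 5.62°

60.0 dB, 5.6°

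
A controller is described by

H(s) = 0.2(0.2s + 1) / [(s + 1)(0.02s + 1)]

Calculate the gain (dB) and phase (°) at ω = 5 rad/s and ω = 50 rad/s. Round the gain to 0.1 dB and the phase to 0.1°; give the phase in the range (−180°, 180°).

ω = 5: -25.2 dB, -39.4°; ω = 50: -30.9 dB, -49.6°

At ω = 5 rad/s:
zero (1 + j5·0.2) = 1 + j1 → |·| ≈ 1.4142, ∠ ≈ 45.00°
pole (1 + j5·1) = 1 + j5 → |·| ≈ 5.099, ∠ ≈ 78.69°
pole (1 + j5·0.02) = 1 + j0.1 → |·| ≈ 1.005, ∠ ≈ 5.71°
|H| = 0.2 · 1.4142 / (5.099 · 1.005) ≈ 0.055194
Gain = 20 log₁₀(0.055194) ≈ -25.16 dB
∠H = (45.00°) − (78.69° + 5.71°) = -39.40°

At ω = 50 rad/s:
zero (1 + j50·0.2) = 1 + j10 → |·| ≈ 10.05, ∠ ≈ 84.29°
pole (1 + j50·1) = 1 + j50 → |·| ≈ 50.01, ∠ ≈ 88.85°
pole (1 + j50·0.02) = 1 + j1 → |·| ≈ 1.4142, ∠ ≈ 45.00°
|H| = 0.2 · 10.05 / (50.01 · 1.4142) ≈ 0.02842
Gain = 20 log₁₀(0.02842) ≈ -30.93 dB
∠H = (84.29°) − (88.85° + 45.00°) = -49.56°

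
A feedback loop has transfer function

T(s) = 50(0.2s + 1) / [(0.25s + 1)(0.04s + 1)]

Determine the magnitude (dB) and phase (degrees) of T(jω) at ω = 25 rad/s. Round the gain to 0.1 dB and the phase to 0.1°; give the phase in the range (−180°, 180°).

At ω = 25 rad/s:
zero (1 + j25·0.2) = 1 + j5 → |·| ≈ 5.099, ∠ ≈ 78.69°
pole (1 + j25·0.25) = 1 + j6.25 → |·| ≈ 6.3295, ∠ ≈ 80.91°
pole (1 + j25·0.04) = 1 + j1 → |·| ≈ 1.4142, ∠ ≈ 45.00°
|T| = 50 · 5.099 / (6.3295 · 1.4142) ≈ 28.482
Gain = 20 log₁₀(28.482) ≈ 29.09 dB
∠T = (78.69°) − (80.91° + 45.00°) = -47.22°

29.1 dB, -47.2°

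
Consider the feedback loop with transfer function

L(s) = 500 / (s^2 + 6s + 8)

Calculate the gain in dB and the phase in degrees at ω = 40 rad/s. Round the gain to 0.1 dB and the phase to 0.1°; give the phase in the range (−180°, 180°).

Substitute s = j40:
Numerator: 500 = 500 + j0
Denominator: (j40)^2 + 6(j40) + 8 = -1592 + j240
|N| = √(500² + 0²) ≈ 500, ∠N ≈ 0.00°
|D| = √(1592² + 240²) ≈ 1610, ∠D ≈ 171.43°
|L| = 500 / 1610 ≈ 0.31056
Gain = 20 log₁₀(0.31056) ≈ -10.16 dB
∠L = 0.00° − 171.43° = -171.43°

-10.2 dB, -171.4°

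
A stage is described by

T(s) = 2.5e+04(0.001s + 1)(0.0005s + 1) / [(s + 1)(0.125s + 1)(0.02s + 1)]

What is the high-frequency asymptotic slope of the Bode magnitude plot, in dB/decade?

-20 dB/decade

Each pole contributes −20 dB/decade at high frequency; each zero contributes +20 dB/decade.
Net: 2 zero(s) − 3 pole(s) → -20 dB/decade.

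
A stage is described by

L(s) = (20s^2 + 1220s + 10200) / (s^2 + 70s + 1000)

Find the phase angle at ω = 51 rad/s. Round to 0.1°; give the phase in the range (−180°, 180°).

9.8°

Substitute s = j51:
Numerator: 20(j51)^2 + 1220(j51) + 10200 = -41820 + j62220
Denominator: (j51)^2 + 70(j51) + 1000 = -1601 + j3570
|N| = √(41820² + 62220²) ≈ 74968, ∠N ≈ 123.91°
|D| = √(1601² + 3570²) ≈ 3912.6, ∠D ≈ 114.15°
∠L = 123.91° − 114.15° = 9.76°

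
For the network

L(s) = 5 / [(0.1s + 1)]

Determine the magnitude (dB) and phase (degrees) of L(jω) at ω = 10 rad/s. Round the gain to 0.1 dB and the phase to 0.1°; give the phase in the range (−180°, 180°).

At ω = 10 rad/s:
pole (1 + j10·0.1) = 1 + j1 → |·| ≈ 1.4142, ∠ ≈ 45.00°
|L| = 5 · 1 / (1.4142) ≈ 3.5356
Gain = 20 log₁₀(3.5356) ≈ 10.97 dB
∠L = (0°) − (45.00°) = -45.00°

11.0 dB, -45.0°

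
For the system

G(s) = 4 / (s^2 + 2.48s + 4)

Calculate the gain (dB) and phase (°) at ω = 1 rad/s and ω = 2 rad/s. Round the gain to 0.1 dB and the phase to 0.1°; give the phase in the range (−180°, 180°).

ω = 1: 0.2 dB, -39.6°; ω = 2: -1.9 dB, -90.0°

At s = jω = j1:
quadratic: (j1)² + 2.48·j1 + 4 = 3 + j2.48 → |·| ≈ 3.8924, ∠ ≈ 39.58°
|G| = 4 / 3.8924 ≈ 1.0276
Gain = 20 log₁₀(1.0276) ≈ 0.24 dB
∠G = 0.00° − 39.58° = -39.58°

At s = jω = j2:
quadratic: (j2)² + 2.48·j2 + 4 = 0 + j4.96 → |·| ≈ 4.96, ∠ ≈ 90.00°
|G| = 4 / 4.96 ≈ 0.80645
Gain = 20 log₁₀(0.80645) ≈ -1.87 dB
∠G = 0.00° − 90.00° = -90.00°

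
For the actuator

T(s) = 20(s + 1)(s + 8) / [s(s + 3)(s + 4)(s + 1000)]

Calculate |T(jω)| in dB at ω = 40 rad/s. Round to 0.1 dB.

-65.9 dB

At s = jω = j40:
zero (s+1): 1 + j40 → |·| = √(1²+40²) = √1601 ≈ 40.012, ∠ = arctan(40/1) ≈ 88.57°
zero (s+8): 8 + j40 → |·| = √(8²+40²) = √1664 ≈ 40.792, ∠ = arctan(40/8) ≈ 78.69°
pole (s+3): 3 + j40 → |·| = √(3²+40²) = √1609 ≈ 40.112, ∠ = arctan(40/3) ≈ 85.71°
pole (s+4): 4 + j40 → |·| = √(4²+40²) = √1616 ≈ 40.2, ∠ = arctan(40/4) ≈ 84.29°
pole (s+1000): 1000 + j40 → |·| = √(1000²+40²) = √1001600 ≈ 1000.8, ∠ = arctan(40/1000) ≈ 2.29°
pole at origin: |s| = 40, ∠ = 90.00° (in denominator)
|T| = 20 · 1632.2 / 6.4552e+07 ≈ 0.0005057
Gain = 20 log₁₀(0.0005057) ≈ -65.92 dB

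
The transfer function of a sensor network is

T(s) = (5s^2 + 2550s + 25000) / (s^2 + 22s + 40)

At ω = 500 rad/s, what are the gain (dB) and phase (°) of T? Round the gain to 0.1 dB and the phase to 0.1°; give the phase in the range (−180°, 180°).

17.0 dB, -43.6°

Substitute s = j500:
Numerator: 5(j500)^2 + 2550(j500) + 25000 = -1225000 + j1275000
Denominator: (j500)^2 + 22(j500) + 40 = -249960 + j11000
|N| = √(1225000² + 1275000²) ≈ 1.7681e+06, ∠N ≈ 133.85°
|D| = √(249960² + 11000²) ≈ 2.502e+05, ∠D ≈ 177.48°
|T| = 1.7681e+06 / 2.502e+05 ≈ 7.0667
Gain = 20 log₁₀(7.0667) ≈ 16.98 dB
∠T = 133.85° − 177.48° = -43.63°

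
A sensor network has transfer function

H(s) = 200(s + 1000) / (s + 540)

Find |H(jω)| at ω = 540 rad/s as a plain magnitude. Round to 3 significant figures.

At s = jω = j540:
zero (s+1000): 1000 + j540 → |·| = √(1000²+540²) = √1291600 ≈ 1136.5, ∠ = arctan(540/1000) ≈ 28.37°
pole (s+540): 540 + j540 → |·| = √(540²+540²) = √583200 ≈ 763.68, ∠ = arctan(540/540) ≈ 45.00°
|H| = 200 · 1136.5 / 763.68 ≈ 297.64

298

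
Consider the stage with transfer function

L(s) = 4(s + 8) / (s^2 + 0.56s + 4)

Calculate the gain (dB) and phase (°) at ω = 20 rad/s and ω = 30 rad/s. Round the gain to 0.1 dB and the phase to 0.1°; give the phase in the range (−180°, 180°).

ω = 20: -13.3 dB, -110.2°; ω = 30: -17.2 dB, -103.9°

At s = jω = j20:
zero (s+8): 8 + j20 → |·| = √(8²+20²) = √464 ≈ 21.541, ∠ = arctan(20/8) ≈ 68.20°
quadratic: (j20)² + 0.56·j20 + 4 = -396 + j11.2 → |·| ≈ 396.16, ∠ ≈ 178.38°
|L| = 4 · 21.541 / 396.16 ≈ 0.2175
Gain = 20 log₁₀(0.2175) ≈ -13.25 dB
∠L = 68.20° − 178.38° = -110.18°

At s = jω = j30:
zero (s+8): 8 + j30 → |·| = √(8²+30²) = √964 ≈ 31.048, ∠ = arctan(30/8) ≈ 75.07°
quadratic: (j30)² + 0.56·j30 + 4 = -896 + j16.8 → |·| ≈ 896.16, ∠ ≈ 178.93°
|L| = 4 · 31.048 / 896.16 ≈ 0.13858
Gain = 20 log₁₀(0.13858) ≈ -17.17 dB
∠L = 75.07° − 178.93° = -103.86°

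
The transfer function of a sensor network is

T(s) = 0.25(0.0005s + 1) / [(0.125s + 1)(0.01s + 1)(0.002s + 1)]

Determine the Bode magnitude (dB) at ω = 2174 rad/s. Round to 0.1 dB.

At ω = 2174 rad/s:
zero (1 + j2174·0.0005) = 1 + j1.087 → |·| ≈ 1.477, ∠ ≈ 47.39°
pole (1 + j2174·0.125) = 1 + j271.75 → |·| ≈ 271.75, ∠ ≈ 89.79°
pole (1 + j2174·0.01) = 1 + j21.74 → |·| ≈ 21.763, ∠ ≈ 87.37°
pole (1 + j2174·0.002) = 1 + j4.348 → |·| ≈ 4.4615, ∠ ≈ 77.05°
|T| = 0.25 · 1.477 / (271.75 · 21.763 · 4.4615) ≈ 1.3994e-05
Gain = 20 log₁₀(1.3994e-05) ≈ -97.08 dB

-97.1 dB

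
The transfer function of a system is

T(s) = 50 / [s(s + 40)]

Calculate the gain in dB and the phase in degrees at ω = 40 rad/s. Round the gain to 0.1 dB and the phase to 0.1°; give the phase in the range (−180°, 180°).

-33.1 dB, -135.0°

At s = jω = j40:
pole (s+40): 40 + j40 → |·| = √(40²+40²) = √3200 ≈ 56.569, ∠ = arctan(40/40) ≈ 45.00°
pole at origin: |s| = 40, ∠ = 90.00° (in denominator)
|T| = 50 / 2262.8 ≈ 0.022097
Gain = 20 log₁₀(0.022097) ≈ -33.11 dB
∠T = 0.00° − 135.00° = -135.00°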